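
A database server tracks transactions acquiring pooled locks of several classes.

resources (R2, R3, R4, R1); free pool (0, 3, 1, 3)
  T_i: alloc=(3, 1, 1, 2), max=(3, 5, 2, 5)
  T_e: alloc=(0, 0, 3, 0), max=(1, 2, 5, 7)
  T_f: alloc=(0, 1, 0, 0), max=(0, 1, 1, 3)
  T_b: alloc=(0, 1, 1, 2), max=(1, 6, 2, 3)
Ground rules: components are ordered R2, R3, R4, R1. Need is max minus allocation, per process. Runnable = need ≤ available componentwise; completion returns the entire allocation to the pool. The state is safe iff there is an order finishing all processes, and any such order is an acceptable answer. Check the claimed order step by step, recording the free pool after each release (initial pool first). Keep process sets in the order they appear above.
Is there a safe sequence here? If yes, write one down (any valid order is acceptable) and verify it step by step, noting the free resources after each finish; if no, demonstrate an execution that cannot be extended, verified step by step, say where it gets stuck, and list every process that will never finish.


SAFE — a valid safe sequence is T_f, T_i, T_b, T_e.
Key observation: the order's first zero-slack moment is T_f ((0, 0, 1, 3) needed, (0, 3, 1, 3) free — a requested resource with nothing to spare).
Verifying each step:
  pool = (0, 3, 1, 3)
  run T_f (needs (0, 0, 1, 3), free (0, 3, 1, 3)); after release of (0, 1, 0, 0) the pool is (0, 4, 1, 3)
  run T_i (needs (0, 4, 1, 3), free (0, 4, 1, 3)); after release of (3, 1, 1, 2) the pool is (3, 5, 2, 5)
  run T_b (needs (1, 5, 1, 1), free (3, 5, 2, 5)); after release of (0, 1, 1, 2) the pool is (3, 6, 3, 7)
  run T_e (needs (1, 2, 2, 7), free (3, 6, 3, 7)); after release of (0, 0, 3, 0) the pool is (3, 6, 6, 7)


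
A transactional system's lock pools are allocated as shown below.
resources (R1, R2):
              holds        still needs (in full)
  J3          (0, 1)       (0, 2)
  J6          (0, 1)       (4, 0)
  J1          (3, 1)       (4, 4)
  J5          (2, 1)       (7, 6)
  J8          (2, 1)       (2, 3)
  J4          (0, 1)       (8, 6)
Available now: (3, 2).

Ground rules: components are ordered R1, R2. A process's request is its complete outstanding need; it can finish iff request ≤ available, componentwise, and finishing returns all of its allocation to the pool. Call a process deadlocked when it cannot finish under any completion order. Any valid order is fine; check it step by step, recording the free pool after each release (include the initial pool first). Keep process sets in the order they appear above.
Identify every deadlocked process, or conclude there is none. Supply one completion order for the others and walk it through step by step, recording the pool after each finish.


No process is deadlocked.
Key observation: J3 can run right away; the returned allocation unlocks the remaining processes in turn.
The rest can finish in the order J3, J8, J1, J6, J4, J5. Verifying each step:
  pool = (3, 2)
  run J3 (needs (0, 2), free (3, 2)); after release of (0, 1) the pool is (3, 3)
  run J8 (needs (2, 3), free (3, 3)); after release of (2, 1) the pool is (5, 4)
  run J1 (needs (4, 4), free (5, 4)); after release of (3, 1) the pool is (8, 5)
  run J6 (needs (4, 0), free (8, 5)); after release of (0, 1) the pool is (8, 6)
  run J4 (needs (8, 6), free (8, 6)); after release of (0, 1) the pool is (8, 7)
  run J5 (needs (7, 6), free (8, 7)); after release of (2, 1) the pool is (10, 8)


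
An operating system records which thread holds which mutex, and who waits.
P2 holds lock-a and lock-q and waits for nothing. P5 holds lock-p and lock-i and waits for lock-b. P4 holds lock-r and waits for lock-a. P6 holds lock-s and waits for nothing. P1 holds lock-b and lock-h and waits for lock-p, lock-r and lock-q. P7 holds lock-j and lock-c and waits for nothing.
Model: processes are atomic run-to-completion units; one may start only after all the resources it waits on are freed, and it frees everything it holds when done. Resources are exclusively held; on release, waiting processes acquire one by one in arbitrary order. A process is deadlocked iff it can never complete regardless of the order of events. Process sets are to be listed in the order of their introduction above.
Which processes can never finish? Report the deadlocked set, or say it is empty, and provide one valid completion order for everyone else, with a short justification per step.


Deadlocked set: P5 and P1.
Key observation: nobody on the ring P5 -> P1 -> P5 can start until another member finishes, which never happens; no other process is dragged down with it.
The rest can finish in the order P7, P6, P2, P4.
Walking it through:
  P7 waits on nothing -> runs at once and releases lock-j and lock-c
  P6 waits on nothing -> runs at once and releases lock-s
  P2 waits on nothing -> runs at once and releases lock-a and lock-q
  P4 waits on lock-a — all released -> runs and releases lock-r


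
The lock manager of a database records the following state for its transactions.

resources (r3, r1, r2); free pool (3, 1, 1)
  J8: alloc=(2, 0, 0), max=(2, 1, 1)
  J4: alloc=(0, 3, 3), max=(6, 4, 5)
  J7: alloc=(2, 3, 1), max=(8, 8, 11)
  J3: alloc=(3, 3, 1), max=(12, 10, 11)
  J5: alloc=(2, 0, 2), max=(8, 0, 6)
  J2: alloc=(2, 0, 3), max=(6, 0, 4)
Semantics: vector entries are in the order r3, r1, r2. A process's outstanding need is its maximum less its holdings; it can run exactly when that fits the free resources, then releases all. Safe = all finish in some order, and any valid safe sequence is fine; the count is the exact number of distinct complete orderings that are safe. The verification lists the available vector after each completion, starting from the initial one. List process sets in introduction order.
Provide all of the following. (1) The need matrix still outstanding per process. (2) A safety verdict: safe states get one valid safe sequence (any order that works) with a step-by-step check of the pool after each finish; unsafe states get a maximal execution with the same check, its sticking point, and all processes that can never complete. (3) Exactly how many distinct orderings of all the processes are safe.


(1) Outstanding need per process (order r3, r1, r2):
  J8: (0, 1, 1)
  J4: (6, 1, 2)
  J7: (6, 5, 10)
  J3: (9, 7, 10)
  J5: (6, 0, 4)
  J2: (4, 0, 1)
(2) UNSAFE — no complete ordering exists.
Key observation: the pool after J8, J2, J5, J4 is (9, 4, 9); every surviving request exceeds it in r1, so progress ends there.
Going as far as possible: J8, J2, J5, J4; after that, nothing fits. Verifying each step:
  pool = (3, 1, 1)
  J8: need (0, 1, 1) fits (3, 1, 1); releases (2, 0, 0), pool now (5, 1, 1)
  J2: need (4, 0, 1) fits (5, 1, 1); releases (2, 0, 3), pool now (7, 1, 4)
  J5: need (6, 0, 4) fits (7, 1, 4); releases (2, 0, 2), pool now (9, 1, 6)
  J4: need (6, 1, 2) fits (9, 1, 6); releases (0, 3, 3), pool now (9, 4, 9)
  blocked: J7 wants (6, 5, 10), pool (9, 4, 9) — not enough r1 and r2
  blocked: J3 wants (9, 7, 10), pool (9, 4, 9) — not enough r1 and r2
Permanently blocked: J7 and J3.
(3) Exactly 0 of the possible complete orderings are safe sequences.


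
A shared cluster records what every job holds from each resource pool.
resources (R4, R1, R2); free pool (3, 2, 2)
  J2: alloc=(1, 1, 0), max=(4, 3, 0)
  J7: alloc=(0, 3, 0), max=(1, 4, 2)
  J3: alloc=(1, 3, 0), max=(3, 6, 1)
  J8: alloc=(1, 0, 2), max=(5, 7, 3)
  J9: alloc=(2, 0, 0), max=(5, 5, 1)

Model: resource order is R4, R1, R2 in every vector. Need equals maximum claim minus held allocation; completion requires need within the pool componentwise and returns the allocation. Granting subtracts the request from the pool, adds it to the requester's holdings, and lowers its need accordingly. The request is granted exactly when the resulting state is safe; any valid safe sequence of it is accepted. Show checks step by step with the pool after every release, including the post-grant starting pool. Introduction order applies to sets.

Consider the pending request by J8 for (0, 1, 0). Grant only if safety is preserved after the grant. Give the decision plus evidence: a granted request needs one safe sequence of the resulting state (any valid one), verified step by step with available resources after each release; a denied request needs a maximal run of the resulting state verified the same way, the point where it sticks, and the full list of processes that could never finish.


GRANT. The post-grant state is safe; one safe sequence: J7, J3, J8, J2, J9.
Key observation: (3, 1, 2) free after granting still covers J7 first, and each release covers the next.
Step-by-step check of the post-grant state:
  pool = (3, 1, 2)
  run J7 (needs (1, 1, 2), free (3, 1, 2)); after release of (0, 3, 0) the pool is (3, 4, 2)
  run J3 (needs (2, 3, 1), free (3, 4, 2)); after release of (1, 3, 0) the pool is (4, 7, 2)
  run J8 (needs (4, 6, 1), free (4, 7, 2)); after release of (1, 1, 2) the pool is (5, 8, 4)
  run J2 (needs (3, 2, 0), free (5, 8, 4)); after release of (1, 1, 0) the pool is (6, 9, 4)
  run J9 (needs (3, 5, 1), free (6, 9, 4)); after release of (2, 0, 0) the pool is (8, 9, 4)


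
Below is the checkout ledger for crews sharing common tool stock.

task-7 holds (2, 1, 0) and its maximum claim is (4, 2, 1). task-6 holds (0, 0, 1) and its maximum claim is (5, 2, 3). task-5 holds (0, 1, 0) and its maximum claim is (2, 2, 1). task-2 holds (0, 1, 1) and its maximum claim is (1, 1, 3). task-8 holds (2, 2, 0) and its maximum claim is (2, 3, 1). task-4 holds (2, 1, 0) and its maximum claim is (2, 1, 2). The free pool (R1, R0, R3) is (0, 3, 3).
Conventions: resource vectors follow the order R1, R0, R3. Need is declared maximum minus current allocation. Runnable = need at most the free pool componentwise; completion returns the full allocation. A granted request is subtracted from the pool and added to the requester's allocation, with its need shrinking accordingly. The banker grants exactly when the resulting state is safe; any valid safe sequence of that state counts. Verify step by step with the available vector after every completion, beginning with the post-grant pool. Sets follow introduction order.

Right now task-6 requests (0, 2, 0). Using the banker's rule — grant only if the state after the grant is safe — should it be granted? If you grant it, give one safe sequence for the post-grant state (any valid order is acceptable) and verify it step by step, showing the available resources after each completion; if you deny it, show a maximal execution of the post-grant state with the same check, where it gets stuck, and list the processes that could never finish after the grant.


GRANT. The post-grant state is safe; one safe sequence: task-4, task-5, task-8, task-7, task-2, task-6.
Key observation: the grant leaves (0, 1, 3) free — enough for task-4, whose release restarts the cascade.
Step-by-step check of the post-grant state:
  pool = (0, 1, 3)
  task-4 needs (0, 0, 2) <= (0, 1, 3) -> finishes; pool += (2, 1, 0) = (2, 2, 3)
  task-5 needs (2, 1, 1) <= (2, 2, 3) -> finishes; pool += (0, 1, 0) = (2, 3, 3)
  task-8 needs (0, 1, 1) <= (2, 3, 3) -> finishes; pool += (2, 2, 0) = (4, 5, 3)
  task-7 needs (2, 1, 1) <= (4, 5, 3) -> finishes; pool += (2, 1, 0) = (6, 6, 3)
  task-2 needs (1, 0, 2) <= (6, 6, 3) -> finishes; pool += (0, 1, 1) = (6, 7, 4)
  task-6 needs (5, 0, 2) <= (6, 7, 4) -> finishes; pool += (0, 2, 1) = (6, 9, 5)


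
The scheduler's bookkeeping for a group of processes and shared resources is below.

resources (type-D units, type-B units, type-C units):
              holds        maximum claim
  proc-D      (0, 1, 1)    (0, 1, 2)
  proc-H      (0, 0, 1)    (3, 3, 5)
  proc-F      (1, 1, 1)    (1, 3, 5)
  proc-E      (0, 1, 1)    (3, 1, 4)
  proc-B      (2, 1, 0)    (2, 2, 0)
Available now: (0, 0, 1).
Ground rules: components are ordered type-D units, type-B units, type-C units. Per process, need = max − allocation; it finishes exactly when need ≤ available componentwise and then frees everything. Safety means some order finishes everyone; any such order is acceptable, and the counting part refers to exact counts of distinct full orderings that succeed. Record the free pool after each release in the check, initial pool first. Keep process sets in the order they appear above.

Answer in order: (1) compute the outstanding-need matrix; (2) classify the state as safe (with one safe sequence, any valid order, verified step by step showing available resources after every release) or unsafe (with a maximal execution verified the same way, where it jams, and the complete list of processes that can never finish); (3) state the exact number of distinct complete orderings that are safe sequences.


(1) Remaining need (order type-D units, type-B units, type-C units):
  proc-D: (0, 0, 1)
  proc-H: (3, 3, 4)
  proc-F: (0, 2, 4)
  proc-E: (3, 0, 3)
  proc-B: (0, 1, 0)
(2) UNSAFE.
Key observation: type-C units is the bottleneck — with proc-D, proc-B done the pool holds (2, 2, 2), short of every remaining need.
Going as far as possible: proc-D, proc-B; after that, nothing fits. Verifying each step:
  pool = (0, 0, 1)
  run proc-D (needs (0, 0, 1), free (0, 0, 1)); after release of (0, 1, 1) the pool is (0, 1, 2)
  run proc-B (needs (0, 1, 0), free (0, 1, 2)); after release of (2, 1, 0) the pool is (2, 2, 2)
  blocked: proc-H wants (3, 3, 4), pool (2, 2, 2) — not enough type-D units, type-B units and type-C units
  blocked: proc-F wants (0, 2, 4), pool (2, 2, 2) — not enough type-C units
  blocked: proc-E wants (3, 0, 3), pool (2, 2, 2) — not enough type-D units and type-C units
Processes that can never finish: proc-H, proc-F and proc-E.
(3) Precisely 0 of the possible complete orderings are safe sequences.


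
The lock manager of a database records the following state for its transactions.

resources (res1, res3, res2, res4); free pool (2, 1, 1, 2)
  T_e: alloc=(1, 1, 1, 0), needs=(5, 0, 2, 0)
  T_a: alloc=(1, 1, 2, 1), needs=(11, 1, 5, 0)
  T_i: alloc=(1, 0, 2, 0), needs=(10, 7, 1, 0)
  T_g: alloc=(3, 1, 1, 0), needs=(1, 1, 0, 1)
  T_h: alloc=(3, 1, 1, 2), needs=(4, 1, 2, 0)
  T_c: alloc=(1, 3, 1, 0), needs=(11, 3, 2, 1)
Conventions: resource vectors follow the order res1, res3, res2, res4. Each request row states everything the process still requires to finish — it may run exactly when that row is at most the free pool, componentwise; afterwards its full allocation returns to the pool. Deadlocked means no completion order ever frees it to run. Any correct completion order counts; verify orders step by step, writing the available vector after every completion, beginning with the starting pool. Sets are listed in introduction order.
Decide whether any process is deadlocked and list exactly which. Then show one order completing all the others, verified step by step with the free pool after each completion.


Deadlocked: T_a, T_i and T_c.
Key observation: even finishing T_g, T_h, T_e leaves just (9, 4, 4, 4) free — too little res1 for any of the remaining processes.
The rest can finish in the order T_g, T_h, T_e. Check, step by step:
  pool = (2, 1, 1, 2)
  run T_g (needs (1, 1, 0, 1), free (2, 1, 1, 2)); after release of (3, 1, 1, 0) the pool is (5, 2, 2, 2)
  run T_h (needs (4, 1, 2, 0), free (5, 2, 2, 2)); after release of (3, 1, 1, 2) the pool is (8, 3, 3, 4)
  run T_e (needs (5, 0, 2, 0), free (8, 3, 3, 4)); after release of (1, 1, 1, 0) the pool is (9, 4, 4, 4)
The stuck group stays short no matter what:
  T_a still needs (11, 1, 5, 0) but only (9, 4, 4, 4) is free — short on res1 and res2
  T_i still needs (10, 7, 1, 0) but only (9, 4, 4, 4) is free — short on res1 and res3
  T_c still needs (11, 3, 2, 1) but only (9, 4, 4, 4) is free — short on res1


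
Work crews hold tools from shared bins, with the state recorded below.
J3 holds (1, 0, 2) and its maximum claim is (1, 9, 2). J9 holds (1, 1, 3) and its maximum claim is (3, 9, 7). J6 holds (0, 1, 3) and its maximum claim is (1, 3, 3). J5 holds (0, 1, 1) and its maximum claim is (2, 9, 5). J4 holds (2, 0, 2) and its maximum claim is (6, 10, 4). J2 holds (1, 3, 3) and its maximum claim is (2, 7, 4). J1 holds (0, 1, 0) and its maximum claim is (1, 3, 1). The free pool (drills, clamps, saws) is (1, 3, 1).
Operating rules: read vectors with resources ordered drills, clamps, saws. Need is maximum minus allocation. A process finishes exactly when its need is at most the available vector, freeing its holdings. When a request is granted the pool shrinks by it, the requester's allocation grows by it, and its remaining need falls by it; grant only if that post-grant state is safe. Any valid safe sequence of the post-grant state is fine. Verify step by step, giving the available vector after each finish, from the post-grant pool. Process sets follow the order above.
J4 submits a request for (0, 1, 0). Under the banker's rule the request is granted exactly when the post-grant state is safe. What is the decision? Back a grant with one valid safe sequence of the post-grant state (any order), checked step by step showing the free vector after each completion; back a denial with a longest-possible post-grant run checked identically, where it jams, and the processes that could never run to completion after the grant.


DENY — the pretend-granted state is unsafe.
Key observation: once J1, J6, J2 finish, the pool peaks at (2, 7, 7) — and every remaining process still needs more clamps than that.
Pretend the grant happened; the run J1, J6, J2 goes as far as possible. Walking it through:
  pool = (1, 2, 1)
  J1 needs (1, 2, 1) <= (1, 2, 1) -> finishes; pool += (0, 1, 0) = (1, 3, 1)
  J6 needs (1, 2, 0) <= (1, 3, 1) -> finishes; pool += (0, 1, 3) = (1, 4, 4)
  J2 needs (1, 4, 1) <= (1, 4, 4) -> finishes; pool += (1, 3, 3) = (2, 7, 7)
  blocked: J3 wants (0, 9, 0), pool (2, 7, 7) — not enough clamps
  blocked: J9 wants (2, 8, 4), pool (2, 7, 7) — not enough clamps
  blocked: J5 wants (2, 8, 4), pool (2, 7, 7) — not enough clamps
  blocked: J4 wants (4, 9, 2), pool (2, 7, 7) — not enough drills and clamps
Post-grant, the permanently blocked set is J3, J9, J5 and J4.


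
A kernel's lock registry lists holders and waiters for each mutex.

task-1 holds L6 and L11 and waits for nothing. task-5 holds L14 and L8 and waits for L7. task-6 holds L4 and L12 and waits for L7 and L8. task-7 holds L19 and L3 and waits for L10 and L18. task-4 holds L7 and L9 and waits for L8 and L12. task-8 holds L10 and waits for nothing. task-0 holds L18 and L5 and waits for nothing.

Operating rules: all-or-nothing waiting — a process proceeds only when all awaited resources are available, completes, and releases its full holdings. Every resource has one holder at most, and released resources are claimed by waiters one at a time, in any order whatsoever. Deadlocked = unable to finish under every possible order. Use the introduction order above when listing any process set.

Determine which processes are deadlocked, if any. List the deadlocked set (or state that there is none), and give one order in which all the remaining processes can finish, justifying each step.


Deadlocked: task-5, task-6 and task-4.
Key observation: the cycle task-5 -> task-4 -> task-5 can never break — each member waits on the next; task-6 is caught in further circular waits.
A valid finishing order for the others: task-0, task-8, task-7, task-1.
Check, step by step:
  run task-0 (it waits on nothing); releases L18 and L5
  run task-8 (it waits on nothing); releases L10
  task-7 waits on L10 and L18 — all released -> runs and releases L19 and L3
  run task-1 (it waits on nothing); releases L6 and L11


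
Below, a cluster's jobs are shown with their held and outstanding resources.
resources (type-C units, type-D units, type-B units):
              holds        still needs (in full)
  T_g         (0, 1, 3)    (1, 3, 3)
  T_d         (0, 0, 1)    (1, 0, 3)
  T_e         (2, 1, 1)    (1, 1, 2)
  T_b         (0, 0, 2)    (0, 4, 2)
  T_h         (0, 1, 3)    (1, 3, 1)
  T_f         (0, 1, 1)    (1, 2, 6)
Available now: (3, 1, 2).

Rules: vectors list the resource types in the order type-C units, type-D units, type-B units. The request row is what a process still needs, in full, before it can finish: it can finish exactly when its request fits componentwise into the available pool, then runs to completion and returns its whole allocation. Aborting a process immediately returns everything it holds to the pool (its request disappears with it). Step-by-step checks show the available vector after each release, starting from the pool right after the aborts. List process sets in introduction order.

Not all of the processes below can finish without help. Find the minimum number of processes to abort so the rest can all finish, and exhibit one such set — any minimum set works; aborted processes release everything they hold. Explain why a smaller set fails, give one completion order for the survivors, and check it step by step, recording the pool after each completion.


Abort T_b.
Key observation: T_f was stuck for good until T_b gave back (0, 0, 2); in the order shown it finishes at step 3.
Why nothing smaller works: aborting no one leaves the state deadlocked as given.
One survivor order: T_e, T_d, T_f, T_h, T_g. Step-by-step check (post-abort pool first):
  pool = (3, 1, 4)
  run T_e (needs (1, 1, 2), free (3, 1, 4)); after release of (2, 1, 1) the pool is (5, 2, 5)
  run T_d (needs (1, 0, 3), free (5, 2, 5)); after release of (0, 0, 1) the pool is (5, 2, 6)
  run T_f (needs (1, 2, 6), free (5, 2, 6)); after release of (0, 1, 1) the pool is (5, 3, 7)
  run T_h (needs (1, 3, 1), free (5, 3, 7)); after release of (0, 1, 3) the pool is (5, 4, 10)
  run T_g (needs (1, 3, 3), free (5, 4, 10)); after release of (0, 1, 3) the pool is (5, 5, 13)


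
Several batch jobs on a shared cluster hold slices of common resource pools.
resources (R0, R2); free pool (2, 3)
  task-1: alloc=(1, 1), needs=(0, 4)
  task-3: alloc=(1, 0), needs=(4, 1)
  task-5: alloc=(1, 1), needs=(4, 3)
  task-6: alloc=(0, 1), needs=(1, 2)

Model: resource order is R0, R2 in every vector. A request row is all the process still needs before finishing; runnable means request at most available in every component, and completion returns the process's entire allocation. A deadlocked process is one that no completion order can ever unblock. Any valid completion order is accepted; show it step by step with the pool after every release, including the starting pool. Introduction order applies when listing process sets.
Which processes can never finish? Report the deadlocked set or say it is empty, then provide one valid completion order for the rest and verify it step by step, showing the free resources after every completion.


Deadlocked: task-3 and task-5.
Key observation: the wall is R0: completing task-6, task-1 brings the pool only to (3, 5), and all the rest need more.
A valid finishing order for the others: task-6, task-1. Step-by-step check:
  pool = (2, 3)
  task-6: need (1, 2) fits (2, 3); releases (0, 1), pool now (2, 4)
  task-1: need (0, 4) fits (2, 4); releases (1, 1), pool now (3, 5)
The stuck group stays short no matter what:
  blocked: task-3 wants (4, 1), pool (3, 5) — not enough R0
  blocked: task-5 wants (4, 3), pool (3, 5) — not enough R0


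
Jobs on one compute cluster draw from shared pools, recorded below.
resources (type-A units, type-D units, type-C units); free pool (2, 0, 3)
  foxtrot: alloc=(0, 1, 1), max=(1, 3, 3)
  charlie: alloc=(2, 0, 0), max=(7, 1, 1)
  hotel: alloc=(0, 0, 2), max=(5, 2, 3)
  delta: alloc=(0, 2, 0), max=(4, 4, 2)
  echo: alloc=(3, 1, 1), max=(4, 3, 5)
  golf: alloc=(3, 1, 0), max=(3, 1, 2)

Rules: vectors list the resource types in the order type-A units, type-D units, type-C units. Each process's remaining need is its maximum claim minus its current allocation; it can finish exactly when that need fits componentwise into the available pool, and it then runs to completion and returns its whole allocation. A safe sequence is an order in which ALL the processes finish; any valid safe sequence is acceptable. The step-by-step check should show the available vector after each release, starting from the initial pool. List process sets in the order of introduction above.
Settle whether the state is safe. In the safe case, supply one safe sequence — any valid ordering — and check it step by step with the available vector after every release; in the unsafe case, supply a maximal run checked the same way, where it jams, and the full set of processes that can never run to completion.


The state is UNSAFE.
Key observation: no order helps: past golf, charlie, the free pool tops out at (7, 1, 3), below what each blocked process needs in type-D units.
A maximal execution: golf, charlie — then nothing else fits. Verifying each step:
  pool = (2, 0, 3)
  run golf (needs (0, 0, 2), free (2, 0, 3)); after release of (3, 1, 0) the pool is (5, 1, 3)
  run charlie (needs (5, 1, 1), free (5, 1, 3)); after release of (2, 0, 0) the pool is (7, 1, 3)
  blocked: foxtrot wants (1, 2, 2), pool (7, 1, 3) — not enough type-D units
  blocked: hotel wants (5, 2, 1), pool (7, 1, 3) — not enough type-D units
  blocked: delta wants (4, 2, 2), pool (7, 1, 3) — not enough type-D units
  blocked: echo wants (1, 2, 4), pool (7, 1, 3) — not enough type-D units and type-C units
Permanently blocked: foxtrot, hotel, delta and echo.


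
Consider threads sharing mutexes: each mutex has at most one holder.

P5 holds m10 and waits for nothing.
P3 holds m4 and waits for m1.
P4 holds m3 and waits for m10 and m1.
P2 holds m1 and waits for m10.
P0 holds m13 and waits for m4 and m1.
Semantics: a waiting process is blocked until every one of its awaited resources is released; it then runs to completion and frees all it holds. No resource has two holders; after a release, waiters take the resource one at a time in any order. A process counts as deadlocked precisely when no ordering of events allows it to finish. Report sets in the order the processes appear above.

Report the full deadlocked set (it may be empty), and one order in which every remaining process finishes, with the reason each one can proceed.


Nothing here is deadlocked.
Key observation: the wait graph is acyclic; completion cascades from the unblocked processes through everyone else.
The rest can finish in the order P5, P2, P3, P0, P4.
Verifying each step:
  run P5 (it waits on nothing); releases m10
  P2 waits on m10 — all released -> runs and releases m1
  P3 waits on m1 — all released -> runs and releases m4
  P0 waits on m4 and m1 — all released -> runs and releases m13
  P4 waits on m10 and m1 — all released -> runs and releases m3


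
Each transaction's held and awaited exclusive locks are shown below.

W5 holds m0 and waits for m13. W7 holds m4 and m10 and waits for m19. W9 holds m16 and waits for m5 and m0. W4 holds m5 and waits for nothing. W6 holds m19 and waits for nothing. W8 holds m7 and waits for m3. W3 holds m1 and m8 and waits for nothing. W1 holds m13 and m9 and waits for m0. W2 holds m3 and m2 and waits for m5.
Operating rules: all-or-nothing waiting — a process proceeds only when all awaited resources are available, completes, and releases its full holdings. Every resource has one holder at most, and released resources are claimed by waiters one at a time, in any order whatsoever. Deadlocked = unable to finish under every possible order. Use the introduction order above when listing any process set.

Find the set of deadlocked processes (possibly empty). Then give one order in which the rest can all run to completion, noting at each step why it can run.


Deadlocked set: W5, W9 and W1.
Key observation: along W5 -> W1 -> W5, each member waits on what the next one holds — a deadlock; W9 waits into the deadlock from upstream.
One completion order for the rest: W4, W3, W2, W8, W6, W7.
Walking it through:
  W4: no waits; runs immediately, freeing m5
  W3: no waits; runs immediately, freeing m1 and m8
  W2: everything it awaited (m5) is free; runs, freeing m3 and m2
  W8: everything it awaited (m3) is free; runs, freeing m7
  W6: no waits; runs immediately, freeing m19
  W7: everything it awaited (m19) is free; runs, freeing m4 and m10


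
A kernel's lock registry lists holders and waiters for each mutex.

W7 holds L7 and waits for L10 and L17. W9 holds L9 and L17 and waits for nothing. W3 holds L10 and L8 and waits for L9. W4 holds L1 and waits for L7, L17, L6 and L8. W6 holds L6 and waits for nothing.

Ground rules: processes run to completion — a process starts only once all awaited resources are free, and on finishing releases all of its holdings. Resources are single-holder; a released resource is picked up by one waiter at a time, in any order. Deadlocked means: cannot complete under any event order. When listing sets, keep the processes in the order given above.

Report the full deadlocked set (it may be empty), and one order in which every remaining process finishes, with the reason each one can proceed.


No process is deadlocked.
Key observation: all waits point, directly or indirectly, at processes that can finish, so nothing is permanently blocked.
One completion order for the rest: W9, W6, W3, W7, W4.
Step-by-step check:
  W9 waits on nothing -> runs at once and releases L9 and L17
  W6 waits on nothing -> runs at once and releases L6
  W3 waits on L9 — all released -> runs and releases L10 and L8
  W7 waits on L10 and L17 — all released -> runs and releases L7
  W4 waits on L7, L17, L6 and L8 — all released -> runs and releases L1


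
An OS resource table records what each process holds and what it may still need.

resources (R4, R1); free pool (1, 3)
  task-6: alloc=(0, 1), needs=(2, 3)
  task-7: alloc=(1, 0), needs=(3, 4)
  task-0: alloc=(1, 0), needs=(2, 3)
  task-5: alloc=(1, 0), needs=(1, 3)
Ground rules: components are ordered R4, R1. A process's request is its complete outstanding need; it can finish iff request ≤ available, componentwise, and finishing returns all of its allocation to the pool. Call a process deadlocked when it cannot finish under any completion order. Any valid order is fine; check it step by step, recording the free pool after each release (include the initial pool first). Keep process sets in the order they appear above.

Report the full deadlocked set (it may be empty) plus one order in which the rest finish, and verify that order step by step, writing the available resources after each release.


No process is deadlocked.
Key observation: beginning at task-5, releases accumulate fast enough that every process eventually fits.
The rest can finish in the order task-5, task-0, task-6, task-7. Step-by-step check:
  pool = (1, 3)
  run task-5 (needs (1, 3), free (1, 3)); after release of (1, 0) the pool is (2, 3)
  run task-0 (needs (2, 3), free (2, 3)); after release of (1, 0) the pool is (3, 3)
  run task-6 (needs (2, 3), free (3, 3)); after release of (0, 1) the pool is (3, 4)
  run task-7 (needs (3, 4), free (3, 4)); after release of (1, 0) the pool is (4, 4)


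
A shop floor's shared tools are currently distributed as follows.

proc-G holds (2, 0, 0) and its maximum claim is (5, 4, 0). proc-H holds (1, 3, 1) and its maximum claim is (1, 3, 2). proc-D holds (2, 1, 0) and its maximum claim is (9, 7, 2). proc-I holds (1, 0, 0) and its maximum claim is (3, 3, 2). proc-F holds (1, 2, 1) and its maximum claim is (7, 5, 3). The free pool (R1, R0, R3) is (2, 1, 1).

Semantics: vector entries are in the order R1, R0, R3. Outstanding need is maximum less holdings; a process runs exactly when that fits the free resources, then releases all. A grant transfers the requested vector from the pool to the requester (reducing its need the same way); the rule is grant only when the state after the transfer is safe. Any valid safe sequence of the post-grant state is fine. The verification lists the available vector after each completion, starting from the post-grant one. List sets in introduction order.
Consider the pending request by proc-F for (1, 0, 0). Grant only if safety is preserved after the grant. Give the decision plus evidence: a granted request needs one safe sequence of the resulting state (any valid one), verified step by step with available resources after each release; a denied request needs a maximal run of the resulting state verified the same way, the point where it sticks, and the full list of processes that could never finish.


GRANT — the state after the grant stays safe, e.g. via proc-H, proc-I, proc-G, proc-F, proc-D.
Key observation: (1, 1, 1) free after granting still covers proc-H first, and each release covers the next.
Step-by-step check of the post-grant state:
  pool = (1, 1, 1)
  proc-H: need (0, 0, 1) fits (1, 1, 1); releases (1, 3, 1), pool now (2, 4, 2)
  proc-I: need (2, 3, 2) fits (2, 4, 2); releases (1, 0, 0), pool now (3, 4, 2)
  proc-G: need (3, 4, 0) fits (3, 4, 2); releases (2, 0, 0), pool now (5, 4, 2)
  proc-F: need (5, 3, 2) fits (5, 4, 2); releases (2, 2, 1), pool now (7, 6, 3)
  proc-D: need (7, 6, 2) fits (7, 6, 3); releases (2, 1, 0), pool now (9, 7, 3)


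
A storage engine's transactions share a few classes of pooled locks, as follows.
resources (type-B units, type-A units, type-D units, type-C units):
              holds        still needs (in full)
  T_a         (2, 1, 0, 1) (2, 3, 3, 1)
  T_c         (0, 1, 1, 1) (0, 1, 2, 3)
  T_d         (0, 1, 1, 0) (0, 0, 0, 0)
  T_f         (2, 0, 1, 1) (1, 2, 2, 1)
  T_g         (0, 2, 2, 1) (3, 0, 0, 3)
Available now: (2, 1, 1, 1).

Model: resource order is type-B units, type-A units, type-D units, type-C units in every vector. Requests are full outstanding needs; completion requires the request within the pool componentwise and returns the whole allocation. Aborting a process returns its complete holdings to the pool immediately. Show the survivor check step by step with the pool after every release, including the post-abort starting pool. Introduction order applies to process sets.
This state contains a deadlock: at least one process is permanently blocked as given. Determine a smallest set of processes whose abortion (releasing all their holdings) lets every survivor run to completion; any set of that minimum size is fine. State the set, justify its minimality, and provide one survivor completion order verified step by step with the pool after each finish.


Minimum abort set: T_g.
Key observation: aborting T_g returns (0, 2, 2, 1), and T_a — hopeless before — runs at step 1 with the returned capacity in the pool.
Minimality: the empty abort set fails — the state is deadlocked as it stands.
One survivor order: T_a, T_d, T_f, T_c. Verifying each step (post-abort pool first):
  pool = (2, 3, 3, 2)
  run T_a (needs (2, 3, 3, 1), free (2, 3, 3, 2)); after release of (2, 1, 0, 1) the pool is (4, 4, 3, 3)
  run T_d (needs (0, 0, 0, 0), free (4, 4, 3, 3)); after release of (0, 1, 1, 0) the pool is (4, 5, 4, 3)
  run T_f (needs (1, 2, 2, 1), free (4, 5, 4, 3)); after release of (2, 0, 1, 1) the pool is (6, 5, 5, 4)
  run T_c (needs (0, 1, 2, 3), free (6, 5, 5, 4)); after release of (0, 1, 1, 1) the pool is (6, 6, 6, 5)


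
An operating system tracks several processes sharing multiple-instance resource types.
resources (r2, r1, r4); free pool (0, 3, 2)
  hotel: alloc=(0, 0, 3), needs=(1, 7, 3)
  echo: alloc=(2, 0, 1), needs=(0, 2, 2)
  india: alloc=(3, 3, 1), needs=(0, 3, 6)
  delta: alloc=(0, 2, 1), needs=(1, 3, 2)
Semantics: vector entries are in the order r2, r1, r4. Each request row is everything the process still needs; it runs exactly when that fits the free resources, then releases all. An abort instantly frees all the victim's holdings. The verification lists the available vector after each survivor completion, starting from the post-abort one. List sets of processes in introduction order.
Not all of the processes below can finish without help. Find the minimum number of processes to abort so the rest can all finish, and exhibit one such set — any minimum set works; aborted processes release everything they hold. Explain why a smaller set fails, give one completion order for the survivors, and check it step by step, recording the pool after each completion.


The answer: abort india.
Key observation: hotel had no path to completion before; after the abort of india ((3, 3, 1) returned), step 2 is where it fits.
Why nothing smaller works: aborting no one leaves the state deadlocked as given.
The survivors complete as delta, hotel, echo. Step-by-step check (starting from the post-abort pool):
  pool = (3, 6, 3)
  delta: need (1, 3, 2) fits (3, 6, 3); releases (0, 2, 1), pool now (3, 8, 4)
  hotel: need (1, 7, 3) fits (3, 8, 4); releases (0, 0, 3), pool now (3, 8, 7)
  echo: need (0, 2, 2) fits (3, 8, 7); releases (2, 0, 1), pool now (5, 8, 8)


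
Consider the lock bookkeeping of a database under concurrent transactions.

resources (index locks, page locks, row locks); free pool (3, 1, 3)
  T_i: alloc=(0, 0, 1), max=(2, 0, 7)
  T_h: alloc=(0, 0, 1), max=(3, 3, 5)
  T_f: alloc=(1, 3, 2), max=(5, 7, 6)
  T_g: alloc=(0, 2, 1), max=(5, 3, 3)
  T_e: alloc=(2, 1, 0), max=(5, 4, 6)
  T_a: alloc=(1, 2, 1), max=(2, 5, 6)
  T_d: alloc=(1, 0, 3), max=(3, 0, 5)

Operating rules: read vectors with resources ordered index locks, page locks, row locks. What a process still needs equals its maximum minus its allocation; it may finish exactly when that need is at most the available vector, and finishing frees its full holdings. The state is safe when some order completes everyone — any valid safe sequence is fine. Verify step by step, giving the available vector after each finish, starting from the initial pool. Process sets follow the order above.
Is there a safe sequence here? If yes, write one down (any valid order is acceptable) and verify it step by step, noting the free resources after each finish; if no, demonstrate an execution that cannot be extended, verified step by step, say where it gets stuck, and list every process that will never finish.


The state is UNSAFE.
Key observation: after T_d, T_i the pool peaks at (4, 1, 7), and each blocked process is short somewhere: T_h on page locks; T_f on page locks; T_g on index locks; T_e on page locks; T_a on page locks.
A maximal execution: T_d, T_i — then nothing else fits. Check, step by step:
  pool = (3, 1, 3)
  T_d needs (2, 0, 2) <= (3, 1, 3) -> finishes; pool += (1, 0, 3) = (4, 1, 6)
  T_i needs (2, 0, 6) <= (4, 1, 6) -> finishes; pool += (0, 0, 1) = (4, 1, 7)
  T_h still needs (3, 3, 4) but only (4, 1, 7) is free — short on page locks
  T_f still needs (4, 4, 4) but only (4, 1, 7) is free — short on page locks
  T_g still needs (5, 1, 2) but only (4, 1, 7) is free — short on index locks
  T_e still needs (3, 3, 6) but only (4, 1, 7) is free — short on page locks
  T_a still needs (1, 3, 5) but only (4, 1, 7) is free — short on page locks
Never able to finish: T_h, T_f, T_g, T_e and T_a.


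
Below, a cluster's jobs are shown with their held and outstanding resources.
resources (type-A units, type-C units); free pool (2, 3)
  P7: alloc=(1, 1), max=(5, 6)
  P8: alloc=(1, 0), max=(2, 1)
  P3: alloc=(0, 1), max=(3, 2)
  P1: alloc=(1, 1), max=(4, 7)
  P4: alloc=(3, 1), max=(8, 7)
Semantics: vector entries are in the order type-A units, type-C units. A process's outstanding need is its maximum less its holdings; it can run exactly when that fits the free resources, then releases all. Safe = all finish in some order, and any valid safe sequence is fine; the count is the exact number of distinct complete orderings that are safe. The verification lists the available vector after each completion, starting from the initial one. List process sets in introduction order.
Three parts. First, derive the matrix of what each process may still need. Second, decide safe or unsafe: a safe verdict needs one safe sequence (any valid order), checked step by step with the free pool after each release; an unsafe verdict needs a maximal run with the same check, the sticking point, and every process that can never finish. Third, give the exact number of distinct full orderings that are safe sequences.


(1) Outstanding need per process (order type-A units, type-C units):
  P7: (4, 5)
  P8: (1, 1)
  P3: (3, 1)
  P1: (3, 6)
  P4: (5, 6)
(2) The state is UNSAFE.
Key observation: the wall is type-C units: completing P8, P3 brings the pool only to (3, 4), and all the rest need more.
Going as far as possible: P8, P3; after that, nothing fits. Step-by-step check:
  pool = (2, 3)
  run P8 (needs (1, 1), free (2, 3)); after release of (1, 0) the pool is (3, 3)
  run P3 (needs (3, 1), free (3, 3)); after release of (0, 1) the pool is (3, 4)
  blocked: P7 wants (4, 5), pool (3, 4) — not enough type-A units and type-C units
  blocked: P1 wants (3, 6), pool (3, 4) — not enough type-C units
  blocked: P4 wants (5, 6), pool (3, 4) — not enough type-A units and type-C units
Processes that can never finish: P7, P1 and P4.
(3) Exactly 0 of the possible complete orderings are safe sequences.
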